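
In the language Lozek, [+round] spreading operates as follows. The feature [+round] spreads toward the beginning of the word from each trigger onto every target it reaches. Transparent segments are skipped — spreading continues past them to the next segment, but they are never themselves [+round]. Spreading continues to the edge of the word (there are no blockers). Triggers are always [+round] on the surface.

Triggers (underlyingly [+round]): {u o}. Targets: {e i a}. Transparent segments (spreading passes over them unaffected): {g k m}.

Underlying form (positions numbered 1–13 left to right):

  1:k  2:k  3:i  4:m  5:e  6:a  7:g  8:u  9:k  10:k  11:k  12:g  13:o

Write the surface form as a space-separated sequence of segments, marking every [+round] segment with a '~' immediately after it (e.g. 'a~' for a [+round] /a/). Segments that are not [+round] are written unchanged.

From /u/ at 8 leftward: 7 /g/ transparent; 6 /a/ → [+round]; 5 /e/ → [+round]; 4 /m/ transparent; 3 /i/ → [+round]; 2 /k/ transparent; 1 /k/ transparent; word edge.
From /o/ at 13 leftward: 12 /g/ transparent; 11 /k/ transparent; 10 /k/ transparent; 9 /k/ transparent; 8 /u/ is itself a trigger — this domain ends here.
[+round] positions on the surface: 3 5 6 8 13.

k k i~ m e~ a~ g u~ k k k g o~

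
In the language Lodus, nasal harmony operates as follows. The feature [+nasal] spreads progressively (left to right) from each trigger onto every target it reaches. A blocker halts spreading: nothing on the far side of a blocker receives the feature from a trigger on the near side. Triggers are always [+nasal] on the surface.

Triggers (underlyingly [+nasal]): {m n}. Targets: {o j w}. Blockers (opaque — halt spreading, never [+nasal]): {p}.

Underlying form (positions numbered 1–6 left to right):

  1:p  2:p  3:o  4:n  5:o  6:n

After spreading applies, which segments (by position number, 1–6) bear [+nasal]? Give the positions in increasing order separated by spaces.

From /n/ at 4 rightward: 5 /o/ → [+nasal]; 6 /n/ is itself a trigger — this domain ends here.
From /n/ at 6 rightward: word edge.
Target with no active source: position 3 stays [-nasal].

4 5 6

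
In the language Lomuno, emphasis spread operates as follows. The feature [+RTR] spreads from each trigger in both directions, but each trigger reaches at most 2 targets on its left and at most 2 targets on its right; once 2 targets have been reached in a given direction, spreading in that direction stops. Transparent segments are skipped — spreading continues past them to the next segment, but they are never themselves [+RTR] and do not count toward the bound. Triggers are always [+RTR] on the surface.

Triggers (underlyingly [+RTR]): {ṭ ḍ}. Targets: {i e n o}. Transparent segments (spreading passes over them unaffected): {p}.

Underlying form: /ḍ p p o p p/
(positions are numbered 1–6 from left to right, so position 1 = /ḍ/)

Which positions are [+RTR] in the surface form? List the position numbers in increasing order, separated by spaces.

From /ḍ/ at 1 rightward: 2 /p/ transparent; 3 /p/ transparent; 4 /o/ → [+RTR]; 5 /p/ transparent; 6 /p/ transparent; word edge.
From /ḍ/ at 1 leftward: word edge.

1 4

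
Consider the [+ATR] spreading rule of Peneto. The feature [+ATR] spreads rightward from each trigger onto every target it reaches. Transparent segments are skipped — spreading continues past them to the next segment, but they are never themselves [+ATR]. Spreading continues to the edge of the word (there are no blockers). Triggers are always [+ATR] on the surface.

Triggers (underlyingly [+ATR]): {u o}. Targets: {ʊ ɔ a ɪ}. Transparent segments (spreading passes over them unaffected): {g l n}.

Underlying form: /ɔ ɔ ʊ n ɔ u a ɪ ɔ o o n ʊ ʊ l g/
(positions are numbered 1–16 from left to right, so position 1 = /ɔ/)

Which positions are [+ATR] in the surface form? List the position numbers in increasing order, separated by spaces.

From /u/ at 6 rightward: 7 /a/ → [+ATR]; 8 /ɪ/ → [+ATR]; 9 /ɔ/ → [+ATR]; 10 /o/ is itself a trigger — this domain ends here.
From /o/ at 10 rightward: 11 /o/ is itself a trigger — this domain ends here.
From /o/ at 11 rightward: 12 /n/ transparent; 13 /ʊ/ → [+ATR]; 14 /ʊ/ → [+ATR]; 15 /l/ transparent; 16 /g/ transparent; word edge.
Targets with no active source: positions 1 2 3 5 stay [-ATR].

6 7 8 9 10 11 13 14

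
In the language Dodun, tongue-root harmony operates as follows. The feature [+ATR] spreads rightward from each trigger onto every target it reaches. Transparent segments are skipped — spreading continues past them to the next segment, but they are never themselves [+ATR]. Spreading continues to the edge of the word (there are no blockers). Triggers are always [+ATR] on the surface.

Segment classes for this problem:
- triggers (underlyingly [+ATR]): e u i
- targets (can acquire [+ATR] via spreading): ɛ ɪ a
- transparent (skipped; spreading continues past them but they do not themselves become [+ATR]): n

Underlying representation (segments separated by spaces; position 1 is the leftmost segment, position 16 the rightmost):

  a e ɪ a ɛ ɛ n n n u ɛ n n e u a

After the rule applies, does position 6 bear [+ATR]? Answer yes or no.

yes

From /e/ at 2 rightward: 3 /ɪ/ → [+ATR]; 4 /a/ → [+ATR]; 5 /ɛ/ → [+ATR]; 6 /ɛ/ → [+ATR]; 7 /n/ transparent; 8 /n/ transparent; 9 /n/ transparent; 10 /u/ is itself a trigger — this domain ends here.
From /u/ at 10 rightward: 11 /ɛ/ → [+ATR]; 12 /n/ transparent; 13 /n/ transparent; 14 /e/ is itself a trigger — this domain ends here.
From /e/ at 14 rightward: 15 /u/ is itself a trigger — this domain ends here.
From /u/ at 15 rightward: 16 /a/ → [+ATR]; word edge.
Target with no active source: position 1 stays [-ATR].
[+ATR] positions on the surface: 2 3 4 5 6 10 11 14 15 16.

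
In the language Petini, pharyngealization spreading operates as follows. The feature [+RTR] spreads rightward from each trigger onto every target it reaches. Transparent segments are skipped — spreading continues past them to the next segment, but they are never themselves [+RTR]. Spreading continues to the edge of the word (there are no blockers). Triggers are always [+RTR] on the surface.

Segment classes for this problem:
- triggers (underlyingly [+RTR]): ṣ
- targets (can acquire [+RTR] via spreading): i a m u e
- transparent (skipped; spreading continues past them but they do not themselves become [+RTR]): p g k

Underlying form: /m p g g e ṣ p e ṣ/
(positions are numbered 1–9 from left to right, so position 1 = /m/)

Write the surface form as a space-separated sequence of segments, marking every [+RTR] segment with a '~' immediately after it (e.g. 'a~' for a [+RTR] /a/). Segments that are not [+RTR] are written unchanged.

From /ṣ/ at 6 rightward: 7 /p/ transparent; 8 /e/ → [+RTR]; 9 /ṣ/ is itself a trigger — this domain ends here.
From /ṣ/ at 9 rightward: word edge.
Targets with no active source: positions 1 5 stay [-emphatic].
[+RTR] positions on the surface: 6 8 9.

m p g g e ṣ~ p e~ ṣ~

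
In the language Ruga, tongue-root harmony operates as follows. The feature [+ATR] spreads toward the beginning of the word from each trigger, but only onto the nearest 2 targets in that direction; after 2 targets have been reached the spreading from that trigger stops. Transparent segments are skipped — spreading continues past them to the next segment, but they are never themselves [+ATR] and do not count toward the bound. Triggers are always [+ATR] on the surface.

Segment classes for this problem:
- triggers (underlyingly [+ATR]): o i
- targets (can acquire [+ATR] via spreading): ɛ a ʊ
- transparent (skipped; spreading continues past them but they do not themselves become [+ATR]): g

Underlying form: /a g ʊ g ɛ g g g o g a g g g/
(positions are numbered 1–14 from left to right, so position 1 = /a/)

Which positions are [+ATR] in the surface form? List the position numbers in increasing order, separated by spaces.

3 5 9

From /o/ at 9 leftward: 8 /g/ transparent; 7 /g/ transparent; 6 /g/ transparent; 5 /ɛ/ → [+ATR]; 4 /g/ transparent; 3 /ʊ/ → [+ATR]; bound reached.
Targets with no active source: positions 1 11 stay [-ATR].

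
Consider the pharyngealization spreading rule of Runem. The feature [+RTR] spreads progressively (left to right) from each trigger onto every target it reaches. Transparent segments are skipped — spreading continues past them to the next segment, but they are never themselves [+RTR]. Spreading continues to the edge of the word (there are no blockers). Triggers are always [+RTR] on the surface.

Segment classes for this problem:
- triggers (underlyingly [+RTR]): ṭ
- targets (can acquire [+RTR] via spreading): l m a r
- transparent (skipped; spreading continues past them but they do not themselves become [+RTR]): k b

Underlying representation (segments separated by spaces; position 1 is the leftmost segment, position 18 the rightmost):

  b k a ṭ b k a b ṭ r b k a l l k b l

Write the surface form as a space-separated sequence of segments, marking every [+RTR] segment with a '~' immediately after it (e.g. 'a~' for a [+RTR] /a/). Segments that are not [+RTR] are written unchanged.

From /ṭ/ at 4 rightward: 5 /b/ transparent; 6 /k/ transparent; 7 /a/ → [+RTR]; 8 /b/ transparent; 9 /ṭ/ is itself a trigger — this domain ends here.
From /ṭ/ at 9 rightward: 10 /r/ → [+RTR]; 11 /b/ transparent; 12 /k/ transparent; 13 /a/ → [+RTR]; 14 /l/ → [+RTR]; 15 /l/ → [+RTR]; 16 /k/ transparent; 17 /b/ transparent; 18 /l/ → [+RTR]; word edge.
Target with no active source: position 3 stays [-emphatic].
[+RTR] positions on the surface: 4 7 9 10 13 14 15 18.

b k a ṭ~ b k a~ b ṭ~ r~ b k a~ l~ l~ k b l~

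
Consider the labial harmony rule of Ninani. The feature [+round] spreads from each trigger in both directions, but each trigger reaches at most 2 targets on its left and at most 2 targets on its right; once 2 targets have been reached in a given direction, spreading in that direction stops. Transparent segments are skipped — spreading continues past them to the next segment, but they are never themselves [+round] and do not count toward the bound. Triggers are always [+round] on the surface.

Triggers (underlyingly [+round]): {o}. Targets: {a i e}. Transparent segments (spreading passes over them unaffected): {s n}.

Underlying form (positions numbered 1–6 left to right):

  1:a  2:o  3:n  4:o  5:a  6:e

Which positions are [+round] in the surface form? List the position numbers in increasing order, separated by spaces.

1 2 4 5 6

From /o/ at 2 rightward: 3 /n/ transparent; 4 /o/ is itself a trigger — this domain ends here.
From /o/ at 2 leftward: 1 /a/ → [+round]; word edge.
From /o/ at 4 rightward: 5 /a/ → [+round]; 6 /e/ → [+round]; bound reached.
From /o/ at 4 leftward: 3 /n/ transparent; 2 /o/ is itself a trigger — this domain ends here.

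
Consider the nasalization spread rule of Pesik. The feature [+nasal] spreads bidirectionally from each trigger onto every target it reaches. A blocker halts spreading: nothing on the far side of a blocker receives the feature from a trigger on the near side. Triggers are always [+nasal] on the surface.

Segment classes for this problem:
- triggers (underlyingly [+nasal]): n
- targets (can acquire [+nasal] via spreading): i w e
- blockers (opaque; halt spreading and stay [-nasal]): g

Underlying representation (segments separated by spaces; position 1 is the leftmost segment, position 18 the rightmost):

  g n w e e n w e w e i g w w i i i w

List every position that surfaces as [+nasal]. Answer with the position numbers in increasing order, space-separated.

From /n/ at 2 rightward: 3 /w/ → [+nasal]; 4 /e/ → [+nasal]; 5 /e/ → [+nasal]; 6 /n/ is itself a trigger — this domain ends here.
From /n/ at 2 leftward: 1 /g/ blocks.
From /n/ at 6 rightward: 7 /w/ → [+nasal]; 8 /e/ → [+nasal]; 9 /w/ → [+nasal]; 10 /e/ → [+nasal]; 11 /i/ → [+nasal]; 12 /g/ blocks.
From /n/ at 6 leftward: 5 /e/ → [+nasal]; 4 /e/ → [+nasal]; 3 /w/ → [+nasal]; 2 /n/ is itself a trigger — this domain ends here.
Targets with no active source: positions 13 14 15 16 17 18 stay [-nasal].

2 3 4 5 6 7 8 9 10 11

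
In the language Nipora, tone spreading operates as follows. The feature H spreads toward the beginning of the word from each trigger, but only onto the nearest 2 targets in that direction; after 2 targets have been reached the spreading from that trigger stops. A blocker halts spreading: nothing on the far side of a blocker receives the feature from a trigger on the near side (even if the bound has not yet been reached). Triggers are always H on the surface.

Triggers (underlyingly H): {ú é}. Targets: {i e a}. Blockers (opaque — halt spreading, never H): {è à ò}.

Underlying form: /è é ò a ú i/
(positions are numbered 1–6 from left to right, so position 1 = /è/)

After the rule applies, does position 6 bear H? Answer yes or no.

From /é/ at 2 leftward: 1 /è/ blocks.
From /ú/ at 5 leftward: 4 /a/ → H; 3 /ò/ blocks.
Target with no active source: position 6 stays [-high tone].
H positions on the surface: 2 4 5.

no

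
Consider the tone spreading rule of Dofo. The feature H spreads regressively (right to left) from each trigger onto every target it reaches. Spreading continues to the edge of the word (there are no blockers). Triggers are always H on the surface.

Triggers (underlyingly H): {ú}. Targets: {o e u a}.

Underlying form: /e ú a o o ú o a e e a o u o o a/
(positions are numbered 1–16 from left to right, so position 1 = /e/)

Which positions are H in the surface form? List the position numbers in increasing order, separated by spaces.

1 2 3 4 5 6

From /ú/ at 2 leftward: 1 /e/ → H; word edge.
From /ú/ at 6 leftward: 5 /o/ → H; 4 /o/ → H; 3 /a/ → H; 2 /ú/ is itself a trigger — this domain ends here.
Targets with no active source: positions 7 8 9 10 11 12 13 14 15 16 stay [-high tone].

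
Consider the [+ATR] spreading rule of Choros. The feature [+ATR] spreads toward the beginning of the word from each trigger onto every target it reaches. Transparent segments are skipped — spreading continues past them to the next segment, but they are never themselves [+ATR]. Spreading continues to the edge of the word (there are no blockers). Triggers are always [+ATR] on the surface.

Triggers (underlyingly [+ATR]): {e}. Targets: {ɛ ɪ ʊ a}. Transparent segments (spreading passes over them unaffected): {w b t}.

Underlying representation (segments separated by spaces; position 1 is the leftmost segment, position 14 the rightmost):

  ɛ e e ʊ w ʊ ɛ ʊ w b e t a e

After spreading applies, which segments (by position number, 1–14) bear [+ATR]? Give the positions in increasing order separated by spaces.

From /e/ at 2 leftward: 1 /ɛ/ → [+ATR]; word edge.
From /e/ at 3 leftward: 2 /e/ is itself a trigger — this domain ends here.
From /e/ at 11 leftward: 10 /b/ transparent; 9 /w/ transparent; 8 /ʊ/ → [+ATR]; 7 /ɛ/ → [+ATR]; 6 /ʊ/ → [+ATR]; 5 /w/ transparent; 4 /ʊ/ → [+ATR]; 3 /e/ is itself a trigger — this domain ends here.
From /e/ at 14 leftward: 13 /a/ → [+ATR]; 12 /t/ transparent; 11 /e/ is itself a trigger — this domain ends here.

1 2 3 4 6 7 8 11 13 14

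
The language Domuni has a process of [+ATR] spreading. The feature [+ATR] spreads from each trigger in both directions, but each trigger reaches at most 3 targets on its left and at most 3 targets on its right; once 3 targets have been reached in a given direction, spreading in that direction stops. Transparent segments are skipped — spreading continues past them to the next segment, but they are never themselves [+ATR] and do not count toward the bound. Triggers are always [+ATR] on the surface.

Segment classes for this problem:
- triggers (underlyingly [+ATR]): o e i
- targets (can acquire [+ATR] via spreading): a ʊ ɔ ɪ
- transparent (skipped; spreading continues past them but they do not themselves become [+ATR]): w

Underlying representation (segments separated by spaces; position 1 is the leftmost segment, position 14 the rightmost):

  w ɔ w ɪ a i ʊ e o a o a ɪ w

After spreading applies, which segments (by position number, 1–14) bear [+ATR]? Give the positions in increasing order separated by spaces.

From /i/ at 6 rightward: 7 /ʊ/ → [+ATR]; 8 /e/ is itself a trigger — this domain ends here.
From /i/ at 6 leftward: 5 /a/ → [+ATR]; 4 /ɪ/ → [+ATR]; 3 /w/ transparent; 2 /ɔ/ → [+ATR]; bound reached.
From /e/ at 8 rightward: 9 /o/ is itself a trigger — this domain ends here.
From /e/ at 8 leftward: 7 /ʊ/ → [+ATR]; 6 /i/ is itself a trigger — this domain ends here.
From /o/ at 9 rightward: 10 /a/ → [+ATR]; 11 /o/ is itself a trigger — this domain ends here.
From /o/ at 9 leftward: 8 /e/ is itself a trigger — this domain ends here.
From /o/ at 11 rightward: 12 /a/ → [+ATR]; 13 /ɪ/ → [+ATR]; 14 /w/ transparent; word edge.
From /o/ at 11 leftward: 10 /a/ → [+ATR]; 9 /o/ is itself a trigger — this domain ends here.

2 4 5 6 7 8 9 10 11 12 13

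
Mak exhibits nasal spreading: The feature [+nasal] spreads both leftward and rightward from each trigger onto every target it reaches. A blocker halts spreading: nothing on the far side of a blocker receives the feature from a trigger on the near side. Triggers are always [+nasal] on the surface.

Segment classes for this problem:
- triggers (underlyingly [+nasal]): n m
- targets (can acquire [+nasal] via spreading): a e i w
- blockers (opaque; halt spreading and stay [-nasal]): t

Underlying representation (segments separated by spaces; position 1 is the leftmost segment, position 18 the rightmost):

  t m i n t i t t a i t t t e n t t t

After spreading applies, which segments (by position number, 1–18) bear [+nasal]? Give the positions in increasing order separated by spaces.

From /m/ at 2 rightward: 3 /i/ → [+nasal]; 4 /n/ is itself a trigger — this domain ends here.
From /m/ at 2 leftward: 1 /t/ blocks.
From /n/ at 4 rightward: 5 /t/ blocks.
From /n/ at 4 leftward: 3 /i/ → [+nasal]; 2 /m/ is itself a trigger — this domain ends here.
From /n/ at 15 rightward: 16 /t/ blocks.
From /n/ at 15 leftward: 14 /e/ → [+nasal]; 13 /t/ blocks.
Targets with no active source: positions 6 9 10 stay [-nasal].

2 3 4 14 15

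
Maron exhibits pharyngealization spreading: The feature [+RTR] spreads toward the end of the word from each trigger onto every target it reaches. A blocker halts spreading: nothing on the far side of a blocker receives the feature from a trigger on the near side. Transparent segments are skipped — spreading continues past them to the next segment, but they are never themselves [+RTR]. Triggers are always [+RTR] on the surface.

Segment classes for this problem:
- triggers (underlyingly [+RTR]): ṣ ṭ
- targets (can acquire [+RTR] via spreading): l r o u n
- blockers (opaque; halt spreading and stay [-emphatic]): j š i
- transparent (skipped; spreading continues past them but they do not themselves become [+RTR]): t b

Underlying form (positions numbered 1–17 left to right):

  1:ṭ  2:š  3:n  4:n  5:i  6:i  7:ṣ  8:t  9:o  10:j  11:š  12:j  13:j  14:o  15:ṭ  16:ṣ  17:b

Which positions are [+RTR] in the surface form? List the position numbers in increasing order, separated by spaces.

From /ṭ/ at 1 rightward: 2 /š/ blocks.
From /ṣ/ at 7 rightward: 8 /t/ transparent; 9 /o/ → [+RTR]; 10 /j/ blocks.
From /ṭ/ at 15 rightward: 16 /ṣ/ is itself a trigger — this domain ends here.
From /ṣ/ at 16 rightward: 17 /b/ transparent; word edge.
Targets with no active source: positions 3 4 14 stay [-emphatic].

1 7 9 15 16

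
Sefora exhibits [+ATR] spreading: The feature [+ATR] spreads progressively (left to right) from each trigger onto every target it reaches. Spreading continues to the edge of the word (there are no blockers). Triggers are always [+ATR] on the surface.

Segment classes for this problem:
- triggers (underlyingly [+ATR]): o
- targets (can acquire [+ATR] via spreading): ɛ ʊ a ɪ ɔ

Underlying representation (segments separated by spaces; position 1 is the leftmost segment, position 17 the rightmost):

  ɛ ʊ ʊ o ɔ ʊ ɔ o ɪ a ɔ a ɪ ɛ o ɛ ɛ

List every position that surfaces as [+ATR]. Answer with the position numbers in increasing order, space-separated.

4 5 6 7 8 9 10 11 12 13 14 15 16 17

From /o/ at 4 rightward: 5 /ɔ/ → [+ATR]; 6 /ʊ/ → [+ATR]; 7 /ɔ/ → [+ATR]; 8 /o/ is itself a trigger — this domain ends here.
From /o/ at 8 rightward: 9 /ɪ/ → [+ATR]; 10 /a/ → [+ATR]; 11 /ɔ/ → [+ATR]; 12 /a/ → [+ATR]; 13 /ɪ/ → [+ATR]; 14 /ɛ/ → [+ATR]; 15 /o/ is itself a trigger — this domain ends here.
From /o/ at 15 rightward: 16 /ɛ/ → [+ATR]; 17 /ɛ/ → [+ATR]; word edge.
Targets with no active source: positions 1 2 3 stay [-ATR].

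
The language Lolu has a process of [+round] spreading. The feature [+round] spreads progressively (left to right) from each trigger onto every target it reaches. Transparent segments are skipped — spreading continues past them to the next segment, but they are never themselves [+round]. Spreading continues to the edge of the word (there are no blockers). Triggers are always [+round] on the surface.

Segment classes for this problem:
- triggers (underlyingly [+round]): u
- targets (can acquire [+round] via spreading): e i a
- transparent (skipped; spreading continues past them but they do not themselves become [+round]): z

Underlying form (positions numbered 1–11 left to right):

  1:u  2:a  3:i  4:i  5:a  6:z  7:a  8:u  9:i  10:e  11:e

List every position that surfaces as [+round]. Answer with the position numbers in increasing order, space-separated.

From /u/ at 1 rightward: 2 /a/ → [+round]; 3 /i/ → [+round]; 4 /i/ → [+round]; 5 /a/ → [+round]; 6 /z/ transparent; 7 /a/ → [+round]; 8 /u/ is itself a trigger — this domain ends here.
From /u/ at 8 rightward: 9 /i/ → [+round]; 10 /e/ → [+round]; 11 /e/ → [+round]; word edge.

1 2 3 4 5 7 8 9 10 11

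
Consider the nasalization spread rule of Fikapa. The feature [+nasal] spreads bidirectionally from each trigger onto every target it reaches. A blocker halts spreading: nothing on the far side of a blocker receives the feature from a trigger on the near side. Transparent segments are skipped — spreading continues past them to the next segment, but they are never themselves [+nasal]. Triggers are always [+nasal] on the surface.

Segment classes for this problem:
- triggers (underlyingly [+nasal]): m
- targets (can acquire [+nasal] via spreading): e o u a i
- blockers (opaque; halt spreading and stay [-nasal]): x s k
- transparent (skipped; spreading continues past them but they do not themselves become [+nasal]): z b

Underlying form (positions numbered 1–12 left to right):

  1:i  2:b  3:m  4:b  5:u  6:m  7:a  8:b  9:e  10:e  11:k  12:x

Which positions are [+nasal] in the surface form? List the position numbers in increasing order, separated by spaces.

From /m/ at 3 rightward: 4 /b/ transparent; 5 /u/ → [+nasal]; 6 /m/ is itself a trigger — this domain ends here.
From /m/ at 3 leftward: 2 /b/ transparent; 1 /i/ → [+nasal]; word edge.
From /m/ at 6 rightward: 7 /a/ → [+nasal]; 8 /b/ transparent; 9 /e/ → [+nasal]; 10 /e/ → [+nasal]; 11 /k/ blocks.
From /m/ at 6 leftward: 5 /u/ → [+nasal]; 4 /b/ transparent; 3 /m/ is itself a trigger — this domain ends here.

1 3 5 6 7 9 10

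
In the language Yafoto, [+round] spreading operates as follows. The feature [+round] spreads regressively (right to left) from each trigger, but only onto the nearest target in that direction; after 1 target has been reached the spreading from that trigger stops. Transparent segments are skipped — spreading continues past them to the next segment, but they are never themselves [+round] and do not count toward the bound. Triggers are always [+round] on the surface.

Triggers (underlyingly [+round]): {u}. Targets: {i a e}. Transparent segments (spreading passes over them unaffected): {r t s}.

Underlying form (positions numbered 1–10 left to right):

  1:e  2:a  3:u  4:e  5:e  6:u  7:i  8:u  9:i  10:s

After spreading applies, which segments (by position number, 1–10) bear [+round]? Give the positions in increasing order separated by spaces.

From /u/ at 3 leftward: 2 /a/ → [+round]; bound reached.
From /u/ at 6 leftward: 5 /e/ → [+round]; bound reached.
From /u/ at 8 leftward: 7 /i/ → [+round]; bound reached.
Targets with no active source: positions 1 4 9 stay [-round].

2 3 5 6 7 8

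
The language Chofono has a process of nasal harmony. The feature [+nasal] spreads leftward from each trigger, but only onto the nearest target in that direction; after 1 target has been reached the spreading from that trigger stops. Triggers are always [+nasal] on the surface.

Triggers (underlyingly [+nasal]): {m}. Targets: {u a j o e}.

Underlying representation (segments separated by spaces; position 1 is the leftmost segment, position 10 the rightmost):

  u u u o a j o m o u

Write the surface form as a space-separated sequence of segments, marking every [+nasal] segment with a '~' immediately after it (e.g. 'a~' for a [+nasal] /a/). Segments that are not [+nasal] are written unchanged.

u u u o a j o~ m~ o u

From /m/ at 8 leftward: 7 /o/ → [+nasal]; bound reached.
Targets with no active source: positions 1 2 3 4 5 6 9 10 stay [-nasal].
[+nasal] positions on the surface: 7 8.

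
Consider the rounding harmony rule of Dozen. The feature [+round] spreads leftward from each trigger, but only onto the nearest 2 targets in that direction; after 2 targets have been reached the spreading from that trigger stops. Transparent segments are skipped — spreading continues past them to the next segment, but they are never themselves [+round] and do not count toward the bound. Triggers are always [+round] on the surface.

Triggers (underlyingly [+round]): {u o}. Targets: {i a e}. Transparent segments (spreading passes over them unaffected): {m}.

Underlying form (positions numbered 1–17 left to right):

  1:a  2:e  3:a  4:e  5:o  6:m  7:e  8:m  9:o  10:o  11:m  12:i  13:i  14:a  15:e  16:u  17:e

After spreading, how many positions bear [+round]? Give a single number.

From /o/ at 5 leftward: 4 /e/ → [+round]; 3 /a/ → [+round]; bound reached.
From /o/ at 9 leftward: 8 /m/ transparent; 7 /e/ → [+round]; 6 /m/ transparent; 5 /o/ is itself a trigger — this domain ends here.
From /o/ at 10 leftward: 9 /o/ is itself a trigger — this domain ends here.
From /u/ at 16 leftward: 15 /e/ → [+round]; 14 /a/ → [+round]; bound reached.
Targets with no active source: positions 1 2 12 13 17 stay [-round].
[+round] positions on the surface: 3 4 5 7 9 10 14 15 16.

9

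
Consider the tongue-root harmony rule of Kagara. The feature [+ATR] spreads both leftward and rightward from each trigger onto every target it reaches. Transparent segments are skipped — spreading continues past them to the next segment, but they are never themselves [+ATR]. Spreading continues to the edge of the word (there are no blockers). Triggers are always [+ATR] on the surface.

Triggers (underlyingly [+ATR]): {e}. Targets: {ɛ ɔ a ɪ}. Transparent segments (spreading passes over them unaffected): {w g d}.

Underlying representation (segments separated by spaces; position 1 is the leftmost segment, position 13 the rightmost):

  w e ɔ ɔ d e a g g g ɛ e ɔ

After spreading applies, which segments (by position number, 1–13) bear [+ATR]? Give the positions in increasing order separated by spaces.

2 3 4 6 7 11 12 13

From /e/ at 2 rightward: 3 /ɔ/ → [+ATR]; 4 /ɔ/ → [+ATR]; 5 /d/ transparent; 6 /e/ is itself a trigger — this domain ends here.
From /e/ at 2 leftward: 1 /w/ transparent; word edge.
From /e/ at 6 rightward: 7 /a/ → [+ATR]; 8 /g/ transparent; 9 /g/ transparent; 10 /g/ transparent; 11 /ɛ/ → [+ATR]; 12 /e/ is itself a trigger — this domain ends here.
From /e/ at 6 leftward: 5 /d/ transparent; 4 /ɔ/ → [+ATR]; 3 /ɔ/ → [+ATR]; 2 /e/ is itself a trigger — this domain ends here.
From /e/ at 12 rightward: 13 /ɔ/ → [+ATR]; word edge.
From /e/ at 12 leftward: 11 /ɛ/ → [+ATR]; 10 /g/ transparent; 9 /g/ transparent; 8 /g/ transparent; 7 /a/ → [+ATR]; 6 /e/ is itself a trigger — this domain ends here.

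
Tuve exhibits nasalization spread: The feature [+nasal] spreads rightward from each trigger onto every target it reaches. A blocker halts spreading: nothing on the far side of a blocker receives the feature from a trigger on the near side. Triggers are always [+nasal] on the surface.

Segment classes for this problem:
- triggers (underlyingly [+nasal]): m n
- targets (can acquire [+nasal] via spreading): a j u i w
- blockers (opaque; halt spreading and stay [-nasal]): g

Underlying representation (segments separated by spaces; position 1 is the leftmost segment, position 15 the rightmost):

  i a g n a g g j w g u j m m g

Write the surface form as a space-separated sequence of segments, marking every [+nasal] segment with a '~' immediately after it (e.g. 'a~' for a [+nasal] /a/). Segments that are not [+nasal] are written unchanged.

From /n/ at 4 rightward: 5 /a/ → [+nasal]; 6 /g/ blocks.
From /m/ at 13 rightward: 14 /m/ is itself a trigger — this domain ends here.
From /m/ at 14 rightward: 15 /g/ blocks.
Targets with no active source: positions 1 2 8 9 11 12 stay [-nasal].
[+nasal] positions on the surface: 4 5 13 14.

i a g n~ a~ g g j w g u j m~ m~ g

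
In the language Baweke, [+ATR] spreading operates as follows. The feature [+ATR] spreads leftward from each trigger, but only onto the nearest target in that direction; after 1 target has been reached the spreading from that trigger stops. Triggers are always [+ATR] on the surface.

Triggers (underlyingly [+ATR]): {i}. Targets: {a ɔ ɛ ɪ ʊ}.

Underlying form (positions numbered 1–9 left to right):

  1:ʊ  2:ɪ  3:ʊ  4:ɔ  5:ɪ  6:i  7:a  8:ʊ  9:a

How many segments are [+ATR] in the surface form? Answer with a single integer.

2

From /i/ at 6 leftward: 5 /ɪ/ → [+ATR]; bound reached.
Targets with no active source: positions 1 2 3 4 7 8 9 stay [-ATR].
[+ATR] positions on the surface: 5 6.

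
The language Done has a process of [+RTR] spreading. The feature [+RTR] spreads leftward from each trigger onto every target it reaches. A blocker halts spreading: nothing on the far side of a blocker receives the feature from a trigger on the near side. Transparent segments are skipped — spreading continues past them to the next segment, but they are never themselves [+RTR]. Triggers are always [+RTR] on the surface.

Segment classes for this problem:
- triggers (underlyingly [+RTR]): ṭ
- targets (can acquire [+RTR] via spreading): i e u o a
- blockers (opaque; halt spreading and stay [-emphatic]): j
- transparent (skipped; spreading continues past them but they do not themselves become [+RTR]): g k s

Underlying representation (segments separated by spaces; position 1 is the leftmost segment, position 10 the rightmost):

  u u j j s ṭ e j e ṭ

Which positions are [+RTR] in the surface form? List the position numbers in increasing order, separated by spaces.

From /ṭ/ at 6 leftward: 5 /s/ transparent; 4 /j/ blocks.
From /ṭ/ at 10 leftward: 9 /e/ → [+RTR]; 8 /j/ blocks.
Targets with no active source: positions 1 2 7 stay [-emphatic].

6 9 10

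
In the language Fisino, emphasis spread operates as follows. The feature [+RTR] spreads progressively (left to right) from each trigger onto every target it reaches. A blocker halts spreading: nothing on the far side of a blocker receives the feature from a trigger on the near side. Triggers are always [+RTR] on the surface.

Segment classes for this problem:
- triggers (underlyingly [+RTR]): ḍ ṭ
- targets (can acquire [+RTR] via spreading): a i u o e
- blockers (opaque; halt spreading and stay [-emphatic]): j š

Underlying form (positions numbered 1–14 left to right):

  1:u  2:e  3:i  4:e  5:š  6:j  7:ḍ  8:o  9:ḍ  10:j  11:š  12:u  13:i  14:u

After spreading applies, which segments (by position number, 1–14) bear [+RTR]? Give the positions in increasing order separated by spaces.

7 8 9

From /ḍ/ at 7 rightward: 8 /o/ → [+RTR]; 9 /ḍ/ is itself a trigger — this domain ends here.
From /ḍ/ at 9 rightward: 10 /j/ blocks.
Targets with no active source: positions 1 2 3 4 12 13 14 stay [-emphatic].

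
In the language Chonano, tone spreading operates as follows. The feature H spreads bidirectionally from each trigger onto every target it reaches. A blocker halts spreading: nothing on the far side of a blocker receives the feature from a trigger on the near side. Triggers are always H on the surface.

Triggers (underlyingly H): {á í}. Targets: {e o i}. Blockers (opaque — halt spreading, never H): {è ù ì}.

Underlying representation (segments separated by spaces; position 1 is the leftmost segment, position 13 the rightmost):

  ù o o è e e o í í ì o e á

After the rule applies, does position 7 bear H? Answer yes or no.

From /í/ at 8 rightward: 9 /í/ is itself a trigger — this domain ends here.
From /í/ at 8 leftward: 7 /o/ → H; 6 /e/ → H; 5 /e/ → H; 4 /è/ blocks.
From /í/ at 9 rightward: 10 /ì/ blocks.
From /í/ at 9 leftward: 8 /í/ is itself a trigger — this domain ends here.
From /á/ at 13 rightward: word edge.
From /á/ at 13 leftward: 12 /e/ → H; 11 /o/ → H; 10 /ì/ blocks.
Targets with no active source: positions 2 3 stay [-high tone].
H positions on the surface: 5 6 7 8 9 11 12 13.

yes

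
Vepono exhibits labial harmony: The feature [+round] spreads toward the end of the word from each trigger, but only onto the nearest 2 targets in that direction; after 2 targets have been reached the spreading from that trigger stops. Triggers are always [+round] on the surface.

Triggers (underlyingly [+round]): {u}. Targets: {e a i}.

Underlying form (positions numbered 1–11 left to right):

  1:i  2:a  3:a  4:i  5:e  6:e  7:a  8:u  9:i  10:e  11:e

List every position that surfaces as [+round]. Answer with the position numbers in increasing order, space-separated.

From /u/ at 8 rightward: 9 /i/ → [+round]; 10 /e/ → [+round]; bound reached.
Targets with no active source: positions 1 2 3 4 5 6 7 11 stay [-round].

8 9 10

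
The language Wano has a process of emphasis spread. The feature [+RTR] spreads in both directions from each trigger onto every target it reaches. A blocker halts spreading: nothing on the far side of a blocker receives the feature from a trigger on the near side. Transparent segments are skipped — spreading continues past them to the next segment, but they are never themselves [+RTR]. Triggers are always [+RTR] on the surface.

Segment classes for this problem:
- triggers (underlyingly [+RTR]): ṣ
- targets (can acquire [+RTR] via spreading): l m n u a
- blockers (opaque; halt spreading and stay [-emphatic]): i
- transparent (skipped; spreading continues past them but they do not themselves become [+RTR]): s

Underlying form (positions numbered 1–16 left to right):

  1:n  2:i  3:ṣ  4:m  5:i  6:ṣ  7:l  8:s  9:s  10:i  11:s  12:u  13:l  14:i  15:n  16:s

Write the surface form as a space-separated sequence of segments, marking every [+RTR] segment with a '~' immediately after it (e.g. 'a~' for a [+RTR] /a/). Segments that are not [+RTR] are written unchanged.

n i ṣ~ m~ i ṣ~ l~ s s i s u l i n s

From /ṣ/ at 3 rightward: 4 /m/ → [+RTR]; 5 /i/ blocks.
From /ṣ/ at 3 leftward: 2 /i/ blocks.
From /ṣ/ at 6 rightward: 7 /l/ → [+RTR]; 8 /s/ transparent; 9 /s/ transparent; 10 /i/ blocks.
From /ṣ/ at 6 leftward: 5 /i/ blocks.
Targets with no active source: positions 1 12 13 15 stay [-emphatic].
[+RTR] positions on the surface: 3 4 6 7.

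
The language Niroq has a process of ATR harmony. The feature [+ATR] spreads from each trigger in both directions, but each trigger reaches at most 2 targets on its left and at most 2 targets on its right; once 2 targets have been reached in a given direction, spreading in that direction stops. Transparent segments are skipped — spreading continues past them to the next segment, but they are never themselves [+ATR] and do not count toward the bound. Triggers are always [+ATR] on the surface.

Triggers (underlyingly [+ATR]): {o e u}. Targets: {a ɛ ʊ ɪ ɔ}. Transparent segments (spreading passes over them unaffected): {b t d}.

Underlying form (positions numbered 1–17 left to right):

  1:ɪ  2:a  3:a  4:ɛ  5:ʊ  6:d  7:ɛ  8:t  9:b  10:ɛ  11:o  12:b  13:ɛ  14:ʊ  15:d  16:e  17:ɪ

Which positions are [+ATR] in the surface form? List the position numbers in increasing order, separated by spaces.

7 10 11 13 14 16 17

From /o/ at 11 rightward: 12 /b/ transparent; 13 /ɛ/ → [+ATR]; 14 /ʊ/ → [+ATR]; bound reached.
From /o/ at 11 leftward: 10 /ɛ/ → [+ATR]; 9 /b/ transparent; 8 /t/ transparent; 7 /ɛ/ → [+ATR]; bound reached.
From /e/ at 16 rightward: 17 /ɪ/ → [+ATR]; word edge.
From /e/ at 16 leftward: 15 /d/ transparent; 14 /ʊ/ → [+ATR]; 13 /ɛ/ → [+ATR]; bound reached.
Targets with no active source: positions 1 2 3 4 5 stay [-ATR].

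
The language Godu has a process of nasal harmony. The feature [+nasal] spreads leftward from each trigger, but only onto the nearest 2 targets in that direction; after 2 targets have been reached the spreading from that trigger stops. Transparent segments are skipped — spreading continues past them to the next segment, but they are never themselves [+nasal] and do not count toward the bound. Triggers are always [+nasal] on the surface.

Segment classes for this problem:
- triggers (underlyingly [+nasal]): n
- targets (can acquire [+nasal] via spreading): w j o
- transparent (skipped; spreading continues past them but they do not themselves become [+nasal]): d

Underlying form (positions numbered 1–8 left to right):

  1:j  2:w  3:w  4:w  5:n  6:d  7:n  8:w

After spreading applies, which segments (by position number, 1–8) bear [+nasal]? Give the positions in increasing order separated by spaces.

3 4 5 7

From /n/ at 5 leftward: 4 /w/ → [+nasal]; 3 /w/ → [+nasal]; bound reached.
From /n/ at 7 leftward: 6 /d/ transparent; 5 /n/ is itself a trigger — this domain ends here.
Targets with no active source: positions 1 2 8 stay [-nasal].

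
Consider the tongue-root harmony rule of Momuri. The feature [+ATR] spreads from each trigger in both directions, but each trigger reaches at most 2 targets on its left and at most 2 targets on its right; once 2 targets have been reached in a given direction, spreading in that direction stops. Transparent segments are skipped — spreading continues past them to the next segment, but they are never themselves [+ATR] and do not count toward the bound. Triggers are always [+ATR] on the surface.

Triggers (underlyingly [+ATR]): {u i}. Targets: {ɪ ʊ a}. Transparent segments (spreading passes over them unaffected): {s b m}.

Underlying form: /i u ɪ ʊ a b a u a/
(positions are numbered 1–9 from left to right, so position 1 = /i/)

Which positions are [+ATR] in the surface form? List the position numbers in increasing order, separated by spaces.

From /i/ at 1 rightward: 2 /u/ is itself a trigger — this domain ends here.
From /i/ at 1 leftward: word edge.
From /u/ at 2 rightward: 3 /ɪ/ → [+ATR]; 4 /ʊ/ → [+ATR]; bound reached.
From /u/ at 2 leftward: 1 /i/ is itself a trigger — this domain ends here.
From /u/ at 8 rightward: 9 /a/ → [+ATR]; word edge.
From /u/ at 8 leftward: 7 /a/ → [+ATR]; 6 /b/ transparent; 5 /a/ → [+ATR]; bound reached.

1 2 3 4 5 7 8 9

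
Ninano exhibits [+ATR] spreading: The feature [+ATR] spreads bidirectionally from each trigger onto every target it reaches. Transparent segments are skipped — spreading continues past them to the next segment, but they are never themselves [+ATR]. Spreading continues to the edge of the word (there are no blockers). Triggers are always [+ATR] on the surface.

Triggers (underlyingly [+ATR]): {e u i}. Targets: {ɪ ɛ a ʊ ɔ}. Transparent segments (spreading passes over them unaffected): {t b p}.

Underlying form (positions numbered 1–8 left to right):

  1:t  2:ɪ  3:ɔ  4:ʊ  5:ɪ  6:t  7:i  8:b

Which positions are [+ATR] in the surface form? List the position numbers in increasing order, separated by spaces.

From /i/ at 7 rightward: 8 /b/ transparent; word edge.
From /i/ at 7 leftward: 6 /t/ transparent; 5 /ɪ/ → [+ATR]; 4 /ʊ/ → [+ATR]; 3 /ɔ/ → [+ATR]; 2 /ɪ/ → [+ATR]; 1 /t/ transparent; word edge.

2 3 4 5 7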